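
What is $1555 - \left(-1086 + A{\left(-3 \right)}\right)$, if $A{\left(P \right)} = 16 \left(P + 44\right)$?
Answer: $1985$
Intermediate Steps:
$A{\left(P \right)} = 704 + 16 P$ ($A{\left(P \right)} = 16 \left(44 + P\right) = 704 + 16 P$)
$1555 - \left(-1086 + A{\left(-3 \right)}\right) = 1555 - \left(-1086 + \left(704 + 16 \left(-3\right)\right)\right) = 1555 - \left(-1086 + \left(704 - 48\right)\right) = 1555 - \left(-1086 + 656\right) = 1555 - -430 = 1555 + 430 = 1985$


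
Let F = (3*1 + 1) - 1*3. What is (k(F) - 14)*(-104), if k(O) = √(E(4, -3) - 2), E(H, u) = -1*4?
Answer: 1456 - 104*I*√6 ≈ 1456.0 - 254.75*I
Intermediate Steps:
E(H, u) = -4
F = 1 (F = (3 + 1) - 3 = 4 - 3 = 1)
k(O) = I*√6 (k(O) = √(-4 - 2) = √(-6) = I*√6)
(k(F) - 14)*(-104) = (I*√6 - 14)*(-104) = (-14 + I*√6)*(-104) = 1456 - 104*I*√6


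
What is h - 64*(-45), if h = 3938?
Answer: 6818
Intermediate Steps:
h - 64*(-45) = 3938 - 64*(-45) = 3938 + 2880 = 6818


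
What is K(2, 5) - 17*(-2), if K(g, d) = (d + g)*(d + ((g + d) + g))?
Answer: 132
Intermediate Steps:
K(g, d) = (d + g)*(2*d + 2*g) (K(g, d) = (d + g)*(d + ((d + g) + g)) = (d + g)*(d + (d + 2*g)) = (d + g)*(2*d + 2*g))
K(2, 5) - 17*(-2) = (2*5² + 2*2² + 4*5*2) - 17*(-2) = (2*25 + 2*4 + 40) - 1*(-34) = (50 + 8 + 40) + 34 = 98 + 34 = 132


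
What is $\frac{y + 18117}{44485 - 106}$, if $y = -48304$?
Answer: $- \frac{30187}{44379} \approx -0.68021$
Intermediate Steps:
$\frac{y + 18117}{44485 - 106} = \frac{-48304 + 18117}{44485 - 106} = - \frac{30187}{44379}$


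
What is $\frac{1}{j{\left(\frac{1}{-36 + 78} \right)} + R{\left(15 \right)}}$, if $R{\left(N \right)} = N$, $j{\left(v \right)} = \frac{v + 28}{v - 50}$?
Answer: $\frac{2099}{30308} \approx 0.069256$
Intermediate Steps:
$j{\left(v \right)} = \frac{28 + v}{-50 + v}$
$\frac{1}{j{\left(\frac{1}{-36 + 78} \right)} + R{\left(15 \right)}} = \frac{1}{\frac{28 + \frac{1}{-36 + 78}}{-50 + \frac{1}{-36 + 78}} + 15} = \frac{1}{\frac{28 + \frac{1}{42}}{-50 + \frac{1}{42}} + 15} = \frac{1}{\frac{1}{- \frac{2099}{42}} \cdot \frac{1177}{42} + 15} = \frac{1}{\left(- \frac{42}{2099}\right) \frac{1177}{42} + 15} = \frac{1}{- \frac{1177}{2099} + 15} = \frac{1}{\frac{30308}{2099}} = \frac{2099}{30308}$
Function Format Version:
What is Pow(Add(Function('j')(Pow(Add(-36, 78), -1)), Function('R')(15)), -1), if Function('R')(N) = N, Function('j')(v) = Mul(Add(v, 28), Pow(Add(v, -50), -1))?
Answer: Rational(2099, 30308) ≈ 0.069256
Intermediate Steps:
Function('j')(v) = Mul(Pow(Add(-50, v), -1), Add(28, v)) (Function('j')(v) = Mul(Add(28, v), Pow(Add(-50, v), -1)) = Mul(Pow(Add(-50, v), -1), Add(28, v)))
Pow(Add(Function('j')(Pow(Add(-36, 78), -1)), Function('R')(15)), -1) = Pow(Add(Mul(Pow(Add(-50, Pow(Add(-36, 78), -1)), -1), Add(28, Pow(Add(-36, 78), -1))), 15), -1) = Pow(Add(Mul(Pow(Add(-50, Pow(42, -1)), -1), Add(28, Pow(42, -1))), 15), -1) = Pow(Add(Mul(Pow(Add(-50, Rational(1, 42)), -1), Add(28, Rational(1, 42))), 15), -1) = Pow(Add(Mul(Pow(Rational(-2099, 42), -1), Rational(1177, 42)), 15), -1) = Pow(Add(Mul(Rational(-42, 2099), Rational(1177, 42)), 15), -1) = Pow(Add(Rational(-1177, 2099), 15), -1) = Pow(Rational(30308, 2099), -1) = Rational(2099, 30308)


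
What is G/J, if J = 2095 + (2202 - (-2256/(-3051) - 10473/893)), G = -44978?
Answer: -20424082509/1956216631 ≈ -10.441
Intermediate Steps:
J = 3912433262/908181 (J = 2095 + (2202 - (-2256*(-1/3051) - 10473*1/893)) = 2095 + (2202 - (752/1017 - 10473/893)) = 2095 + (2202 - 1*(-9979505/908181)) = 2095 + (2202 + 9979505/908181) = 2095 + 2009794067/908181 = 3912433262/908181 ≈ 4308.0)
G/J = -44978/3912433262/908181 = -44978*908181/3912433262 = -20424082509/1956216631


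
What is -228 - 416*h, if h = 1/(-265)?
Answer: -60004/265 ≈ -226.43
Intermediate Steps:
h = -1/265 ≈ -0.0037736
-228 - 416*h = -228 - 416*(-1/265) = -228 + 416/265 = -60004/265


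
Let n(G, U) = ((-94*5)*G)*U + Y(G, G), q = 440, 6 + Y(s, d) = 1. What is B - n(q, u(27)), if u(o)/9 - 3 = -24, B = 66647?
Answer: -39018548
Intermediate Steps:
Y(s, d) = -5 (Y(s, d) = -6 + 1 = -5)
u(o) = -189 (u(o) = 27 + 9*(-24) = 27 - 216 = -189)
n(G, U) = -5 - 470*G*U (n(G, U) = ((-94*5)*G)*U - 5 = (-470*G)*U - 5 = -470*G*U - 5 = -5 - 470*G*U)
B - n(q, u(27)) = 66647 - (-5 - 470*440*(-189)) = 66647 - (-5 + 39085200) = 66647 - 1*39085195 = 66647 - 39085195 = -39018548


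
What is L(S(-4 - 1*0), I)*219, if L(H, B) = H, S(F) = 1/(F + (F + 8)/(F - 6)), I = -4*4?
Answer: -1095/22 ≈ -49.773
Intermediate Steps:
I = -16
S(F) = 1/(F + (8 + F)/(-6 + F))
L(S(-4 - 1*0), I)*219 = ((-6 + (-4 - 1*0))/(8 + (-4 - 1*0)² - 5*(-4 - 1*0)))*219 = ((-6 + (-4 + 0))/(8 + (-4 + 0)² - 5*(-4 + 0)))*219 = ((-6 - 4)/(8 + (-4)² - 5*(-4)))*219 = (-10/(8 + 16 + 20))*219 = (-10/44)*219 = ((1/44)*(-10))*219 = -5/22*219 = -1095/22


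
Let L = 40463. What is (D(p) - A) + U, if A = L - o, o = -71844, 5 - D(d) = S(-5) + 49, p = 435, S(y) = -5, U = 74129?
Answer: -38217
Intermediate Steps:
D(d) = -39 (D(d) = 5 - (-5 + 49) = 5 - 1*44 = 5 - 44 = -39)
A = 112307 (A = 40463 - 1*(-71844) = 40463 + 71844 = 112307)
(D(p) - A) + U = (-39 - 1*112307) + 74129 = (-39 - 112307) + 74129 = -112346 + 74129 = -38217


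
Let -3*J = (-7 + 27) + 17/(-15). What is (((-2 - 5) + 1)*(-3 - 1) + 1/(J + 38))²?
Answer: 1176009849/2036329 ≈ 577.51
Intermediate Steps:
J = -283/45 (J = -((-7 + 27) + 17/(-15))/3 = -(20 + 17*(-1/15))/3 = -(20 - 17/15)/3 = -⅓*283/15 = -283/45 ≈ -6.2889)
(((-2 - 5) + 1)*(-3 - 1) + 1/(J + 38))² = (((-2 - 5) + 1)*(-3 - 1) + 1/(-283/45 + 38))² = ((-7 + 1)*(-4) + 1/(1427/45))² = (-6*(-4) + 45/1427)² = (24 + 45/1427)² = (34293/1427)² = 1176009849/2036329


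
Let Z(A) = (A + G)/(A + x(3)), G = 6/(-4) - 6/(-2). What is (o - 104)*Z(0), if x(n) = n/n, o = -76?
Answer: -270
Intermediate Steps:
x(n) = 1
G = 3/2 (G = 6*(-1/4) - 6*(-1/2) = -3/2 + 3 = 3/2 ≈ 1.5000)
Z(A) = (3/2 + A)/(1 + A) (Z(A) = (A + 3/2)/(A + 1) = (3/2 + A)/(1 + A))
(o - 104)*Z(0) = (-76 - 104)*((3/2 + 0)/(1 + 0)) = -180*3/(1*2) = -180*3/2 = -270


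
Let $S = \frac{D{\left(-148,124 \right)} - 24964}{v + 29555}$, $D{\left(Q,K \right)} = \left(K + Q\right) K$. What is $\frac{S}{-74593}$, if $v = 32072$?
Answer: $\frac{27940}{4596942811} \approx 6.0779 \cdot 10^{-6}$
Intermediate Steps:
$D{\left(Q,K \right)} = K \left(K + Q\right)$
$S = - \frac{27940}{61627}$ ($S = \frac{124 \left(124 - 148\right) - 24964}{32072 + 29555} = \frac{124 \left(-24\right) - 24964}{61627} = \left(-2976 - 24964\right) \frac{1}{61627} = \left(-27940\right) \frac{1}{61627} = - \frac{27940}{61627} \approx -0.45337$)
$\frac{S}{-74593} = - \frac{27940}{61627 \left(-74593\right)} = \left(- \frac{27940}{61627}\right) \left(- \frac{1}{74593}\right) = \frac{27940}{4596942811}$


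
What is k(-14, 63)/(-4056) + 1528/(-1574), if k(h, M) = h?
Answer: -1543883/1596036 ≈ -0.96732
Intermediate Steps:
k(-14, 63)/(-4056) + 1528/(-1574) = -14/(-4056) + 1528/(-1574) = -14*(-1/4056) + 1528*(-1/1574) = 7/2028 - 764/787 = -1543883/1596036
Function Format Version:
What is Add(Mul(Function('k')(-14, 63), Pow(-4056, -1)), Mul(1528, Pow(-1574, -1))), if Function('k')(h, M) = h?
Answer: Rational(-1543883, 1596036) ≈ -0.96732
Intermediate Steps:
Add(Mul(Function('k')(-14, 63), Pow(-4056, -1)), Mul(1528, Pow(-1574, -1))) = Add(Mul(-14, Pow(-4056, -1)), Mul(1528, Pow(-1574, -1))) = Add(Mul(-14, Rational(-1, 4056)), Mul(1528, Rational(-1, 1574))) = Add(Rational(7, 2028), Rational(-764, 787)) = Rational(-1543883, 1596036)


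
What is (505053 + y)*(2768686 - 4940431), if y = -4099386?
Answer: 7805974721085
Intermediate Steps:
(505053 + y)*(2768686 - 4940431) = (505053 - 4099386)*(2768686 - 4940431) = -3594333*(-2171745) = 7805974721085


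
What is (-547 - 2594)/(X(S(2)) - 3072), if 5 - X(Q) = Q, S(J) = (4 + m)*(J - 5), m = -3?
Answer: 3141/3064 ≈ 1.0251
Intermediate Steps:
S(J) = -5 + J (S(J) = (4 - 3)*(J - 5) = 1*(-5 + J) = -5 + J)
X(Q) = 5 - Q
(-547 - 2594)/(X(S(2)) - 3072) = (-547 - 2594)/((5 - (-5 + 2)) - 3072) = -3141/((5 - 1*(-3)) - 3072) = -3141/((5 + 3) - 3072) = -3141/(8 - 3072) = -3141/(-3064) = -3141*(-1/3064) = 3141/3064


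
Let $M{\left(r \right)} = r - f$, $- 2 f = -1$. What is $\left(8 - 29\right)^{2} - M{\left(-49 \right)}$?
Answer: $\frac{981}{2} \approx 490.5$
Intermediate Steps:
$f = \frac{1}{2}$ ($f = \left(- \frac{1}{2}\right) \left(-1\right) = \frac{1}{2} \approx 0.5$)
$M{\left(r \right)} = - \frac{1}{2} + r$ ($M{\left(r \right)} = r - \frac{1}{2} = - \frac{1}{2} + r$)
$\left(8 - 29\right)^{2} - M{\left(-49 \right)} = \left(8 - 29\right)^{2} - \left(- \frac{1}{2} - 49\right) = \left(-21\right)^{2} - - \frac{99}{2} = 441 + \frac{99}{2} = \frac{981}{2}$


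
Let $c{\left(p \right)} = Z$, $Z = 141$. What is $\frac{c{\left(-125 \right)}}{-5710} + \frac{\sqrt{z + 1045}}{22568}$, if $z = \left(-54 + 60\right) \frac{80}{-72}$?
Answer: $- \frac{141}{5710} + \frac{\sqrt{9345}}{67704} \approx -0.023266$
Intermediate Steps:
$c{\left(p \right)} = 141$
$z = - \frac{20}{3}$ ($z = 6 \cdot 80 \left(- \frac{1}{72}\right) = 6 \left(- \frac{10}{9}\right) = - \frac{20}{3} \approx -6.6667$)
$\frac{c{\left(-125 \right)}}{-5710} + \frac{\sqrt{z + 1045}}{22568} = \frac{141}{-5710} + \frac{\sqrt{- \frac{20}{3} + 1045}}{22568} = 141 \left(- \frac{1}{5710}\right) + \sqrt{\frac{3115}{3}} \cdot \frac{1}{22568} = - \frac{141}{5710} + \frac{\sqrt{9345}}{3} \cdot \frac{1}{22568} = - \frac{141}{5710} + \frac{\sqrt{9345}}{67704}$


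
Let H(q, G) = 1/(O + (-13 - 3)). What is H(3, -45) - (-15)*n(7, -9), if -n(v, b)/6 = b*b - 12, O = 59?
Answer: -267029/43 ≈ -6210.0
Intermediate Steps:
n(v, b) = 72 - 6*b**2 (n(v, b) = -6*(b*b - 12) = -6*(b**2 - 12) = -6*(-12 + b**2) = 72 - 6*b**2)
H(q, G) = 1/43 (H(q, G) = 1/(59 + (-13 - 3)) = 1/(59 - 16) = 1/43)
H(3, -45) - (-15)*n(7, -9) = 1/43 - (-15)*(72 - 6*(-9)**2) = 1/43 - (-15)*(72 - 6*81) = 1/43 - (-15)*(72 - 486) = 1/43 - (-15)*(-414) = 1/43 - 1*6210 = 1/43 - 6210 = -267029/43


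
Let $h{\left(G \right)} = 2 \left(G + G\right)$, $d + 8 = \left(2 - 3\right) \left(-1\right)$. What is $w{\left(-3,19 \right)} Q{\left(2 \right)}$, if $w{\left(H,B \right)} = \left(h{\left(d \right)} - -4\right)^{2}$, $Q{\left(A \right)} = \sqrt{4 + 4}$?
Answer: $1152 \sqrt{2} \approx 1629.2$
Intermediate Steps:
$Q{\left(A \right)} = 2 \sqrt{2}$ ($Q{\left(A \right)} = \sqrt{8} = 2 \sqrt{2}$)
$d = -7$ ($d = -8 + \left(2 - 3\right) \left(-1\right) = -8 - -1 = -8 + 1 = -7$)
$h{\left(G \right)} = 4 G$ ($h{\left(G \right)} = 2 \cdot 2 G = 4 G$)
$w{\left(H,B \right)} = 576$ ($w{\left(H,B \right)} = \left(4 \left(-7\right) - -4\right)^{2} = \left(-28 + 4\right)^{2} = \left(-24\right)^{2} = 576$)
$w{\left(-3,19 \right)} Q{\left(2 \right)} = 576 \cdot 2 \sqrt{2} = 1152 \sqrt{2}$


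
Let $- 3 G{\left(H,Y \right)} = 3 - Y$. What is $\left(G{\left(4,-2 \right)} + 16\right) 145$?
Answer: $\frac{6235}{3} \approx 2078.3$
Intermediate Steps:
$G{\left(H,Y \right)} = -1 + \frac{Y}{3}$ ($G{\left(H,Y \right)} = - \frac{3 - Y}{3} = -1 + \frac{Y}{3}$)
$\left(G{\left(4,-2 \right)} + 16\right) 145 = \left(\left(-1 + \frac{1}{3} \left(-2\right)\right) + 16\right) 145 = \left(\left(-1 - \frac{2}{3}\right) + 16\right) 145 = \left(- \frac{5}{3} + 16\right) 145 = \frac{43}{3} \cdot 145 = \frac{6235}{3}$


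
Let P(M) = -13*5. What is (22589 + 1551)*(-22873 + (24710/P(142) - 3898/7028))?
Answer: -12821670245770/22841 ≈ -5.6134e+8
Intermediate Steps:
P(M) = -65
(22589 + 1551)*(-22873 + (24710/P(142) - 3898/7028)) = (22589 + 1551)*(-22873 + (24710/(-65) - 3898/7028)) = 24140*(-22873 + (24710*(-1/65) - 3898*1/7028)) = 24140*(-22873 + (-4942/13 - 1949/3514)) = 24140*(-22873 - 17391525/45682) = 24140*(-1062275911/45682) = -12821670245770/22841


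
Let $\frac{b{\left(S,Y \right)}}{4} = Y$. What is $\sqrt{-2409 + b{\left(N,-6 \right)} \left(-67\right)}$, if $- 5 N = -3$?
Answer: $3 i \sqrt{89} \approx 28.302 i$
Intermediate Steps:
$N = \frac{3}{5}$ ($N = \left(- \frac{1}{5}\right) \left(-3\right) = \frac{3}{5} \approx 0.6$)
$b{\left(S,Y \right)} = 4 Y$
$\sqrt{-2409 + b{\left(N,-6 \right)} \left(-67\right)} = \sqrt{-2409 + 4 \left(-6\right) \left(-67\right)} = \sqrt{-2409 - -1608} = \sqrt{-2409 + 1608} = \sqrt{-801} = 3 i \sqrt{89}$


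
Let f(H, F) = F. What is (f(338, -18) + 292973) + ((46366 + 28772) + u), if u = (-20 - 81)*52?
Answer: 362841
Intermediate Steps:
u = -5252 (u = -101*52 = -5252)
(f(338, -18) + 292973) + ((46366 + 28772) + u) = (-18 + 292973) + ((46366 + 28772) - 5252) = 292955 + (75138 - 5252) = 292955 + 69886 = 362841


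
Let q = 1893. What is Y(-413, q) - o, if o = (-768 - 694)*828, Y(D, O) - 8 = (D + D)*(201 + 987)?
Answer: 229256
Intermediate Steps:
Y(D, O) = 8 + 2376*D (Y(D, O) = 8 + (D + D)*(201 + 987) = 8 + (2*D)*1188 = 8 + 2376*D)
o = -1210536 (o = -1462*828 = -1210536)
Y(-413, q) - o = (8 + 2376*(-413)) - 1*(-1210536) = (8 - 981288) + 1210536 = -981280 + 1210536 = 229256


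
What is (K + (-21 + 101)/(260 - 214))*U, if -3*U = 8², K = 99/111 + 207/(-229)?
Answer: -21540736/584637 ≈ -36.845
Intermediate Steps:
K = -102/8473 (K = 99*(1/111) + 207*(-1/229) = 33/37 - 207/229 = -102/8473 ≈ -0.012038)
U = -64/3 (U = -⅓*8² = -⅓*64 = -64/3 ≈ -21.333)
(K + (-21 + 101)/(260 - 214))*U = (-102/8473 + (-21 + 101)/(260 - 214))*(-64/3) = (-102/8473 + 80/46)*(-64/3) = (-102/8473 + 80*(1/46))*(-64/3) = (-102/8473 + 40/23)*(-64/3) = (336574/194879)*(-64/3) = -21540736/584637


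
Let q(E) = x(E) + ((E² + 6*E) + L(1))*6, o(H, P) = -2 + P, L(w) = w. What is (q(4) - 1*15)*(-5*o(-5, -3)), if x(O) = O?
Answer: 5875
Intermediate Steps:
q(E) = 6 + 6*E² + 37*E (q(E) = E + ((E² + 6*E) + 1)*6 = E + (1 + E² + 6*E)*6 = E + (6 + 6*E² + 36*E) = 6 + 6*E² + 37*E)
(q(4) - 1*15)*(-5*o(-5, -3)) = ((6 + 6*4² + 37*4) - 1*15)*(-5*(-2 - 3)) = ((6 + 6*16 + 148) - 15)*(-5*(-5)) = ((6 + 96 + 148) - 15)*25 = (250 - 15)*25 = 235*25 = 5875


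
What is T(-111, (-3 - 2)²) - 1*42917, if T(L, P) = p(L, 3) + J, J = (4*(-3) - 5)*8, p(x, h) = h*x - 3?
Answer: -43389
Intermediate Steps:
p(x, h) = -3 + h*x
J = -136 (J = (-12 - 5)*8 = -17*8 = -136)
T(L, P) = -139 + 3*L (T(L, P) = (-3 + 3*L) - 136 = -139 + 3*L)
T(-111, (-3 - 2)²) - 1*42917 = (-139 + 3*(-111)) - 1*42917 = (-139 - 333) - 42917 = -472 - 42917 = -43389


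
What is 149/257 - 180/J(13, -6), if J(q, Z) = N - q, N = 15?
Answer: -22981/257 ≈ -89.420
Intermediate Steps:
J(q, Z) = 15 - q
149/257 - 180/J(13, -6) = 149/257 - 180/(15 - 1*13) = 149*(1/257) - 180/(15 - 13) = 149/257 - 180/2 = 149/257 - 180*½ = 149/257 - 90 = -22981/257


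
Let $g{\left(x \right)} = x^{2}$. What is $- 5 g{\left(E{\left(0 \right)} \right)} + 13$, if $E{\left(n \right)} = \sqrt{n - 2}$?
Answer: $23$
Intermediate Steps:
$E{\left(n \right)} = \sqrt{-2 + n}$
$- 5 g{\left(E{\left(0 \right)} \right)} + 13 = - 5 \left(\sqrt{-2 + 0}\right)^{2} + 13 = - 5 \left(\sqrt{-2}\right)^{2} + 13 = - 5 \left(i \sqrt{2}\right)^{2} + 13 = \left(-5\right) \left(-2\right) + 13 = 10 + 13 = 23$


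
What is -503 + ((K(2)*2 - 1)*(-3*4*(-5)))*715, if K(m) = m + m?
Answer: 299797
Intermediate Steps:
K(m) = 2*m
-503 + ((K(2)*2 - 1)*(-3*4*(-5)))*715 = -503 + (((2*2)*2 - 1)*(-3*4*(-5)))*715 = -503 + ((4*2 - 1)*(-12*(-5)))*715 = -503 + ((8 - 1)*60)*715 = -503 + (7*60)*715 = -503 + 420*715 = -503 + 300300 = 299797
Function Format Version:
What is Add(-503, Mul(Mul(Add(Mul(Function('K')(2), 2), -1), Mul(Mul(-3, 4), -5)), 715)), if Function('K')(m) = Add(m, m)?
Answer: 299797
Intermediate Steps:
Function('K')(m) = Mul(2, m)
Add(-503, Mul(Mul(Add(Mul(Function('K')(2), 2), -1), Mul(Mul(-3, 4), -5)), 715)) = Add(-503, Mul(Mul(Add(Mul(Mul(2, 2), 2), -1), Mul(Mul(-3, 4), -5)), 715)) = Add(-503, Mul(Mul(Add(Mul(4, 2), -1), Mul(-12, -5)), 715)) = Add(-503, Mul(Mul(Add(8, -1), 60), 715)) = Add(-503, Mul(Mul(7, 60), 715)) = Add(-503, Mul(420, 715)) = Add(-503, 300300) = 299797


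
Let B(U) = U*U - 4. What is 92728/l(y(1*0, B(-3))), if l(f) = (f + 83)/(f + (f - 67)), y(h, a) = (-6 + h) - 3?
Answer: -3940940/37 ≈ -1.0651e+5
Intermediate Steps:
B(U) = -4 + U² (B(U) = U² - 4 = -4 + U²)
y(h, a) = -9 + h
l(f) = (83 + f)/(-67 + 2*f) (l(f) = (83 + f)/(f + (-67 + f)) = (83 + f)/(-67 + 2*f))
92728/l(y(1*0, B(-3))) = 92728/(((83 + (-9 + 1*0))/(-67 + 2*(-9 + 1*0)))) = 92728/(((83 + (-9 + 0))/(-67 + 2*(-9 + 0)))) = 92728/(((83 - 9)/(-67 + 2*(-9)))) = 92728/((74/(-67 - 18))) = 92728/((74/(-85))) = 92728/((-1/85*74)) = 92728/(-74/85) = 92728*(-85/74) = -3940940/37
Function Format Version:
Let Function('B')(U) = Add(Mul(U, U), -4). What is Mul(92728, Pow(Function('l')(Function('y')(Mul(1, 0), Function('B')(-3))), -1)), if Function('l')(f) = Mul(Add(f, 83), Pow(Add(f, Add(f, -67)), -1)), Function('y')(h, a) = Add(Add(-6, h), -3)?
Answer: Rational(-3940940, 37) ≈ -1.0651e+5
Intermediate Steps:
Function('B')(U) = Add(-4, Pow(U, 2)) (Function('B')(U) = Add(Pow(U, 2), -4) = Add(-4, Pow(U, 2)))
Function('y')(h, a) = Add(-9, h)
Function('l')(f) = Mul(Pow(Add(-67, Mul(2, f)), -1), Add(83, f)) (Function('l')(f) = Mul(Add(83, f), Pow(Add(f, Add(-67, f)), -1)) = Mul(Add(83, f), Pow(Add(-67, Mul(2, f)), -1)) = Mul(Pow(Add(-67, Mul(2, f)), -1), Add(83, f)))
Mul(92728, Pow(Function('l')(Function('y')(Mul(1, 0), Function('B')(-3))), -1)) = Mul(92728, Pow(Mul(Pow(Add(-67, Mul(2, Add(-9, Mul(1, 0)))), -1), Add(83, Add(-9, Mul(1, 0)))), -1)) = Mul(92728, Pow(Mul(Pow(Add(-67, Mul(2, Add(-9, 0))), -1), Add(83, Add(-9, 0))), -1)) = Mul(92728, Pow(Mul(Pow(Add(-67, Mul(2, -9)), -1), Add(83, -9)), -1)) = Mul(92728, Pow(Mul(Pow(Add(-67, -18), -1), 74), -1)) = Mul(92728, Pow(Mul(Pow(-85, -1), 74), -1)) = Mul(92728, Pow(Mul(Rational(-1, 85), 74), -1)) = Mul(92728, Pow(Rational(-74, 85), -1)) = Mul(92728, Rational(-85, 74)) = Rational(-3940940, 37)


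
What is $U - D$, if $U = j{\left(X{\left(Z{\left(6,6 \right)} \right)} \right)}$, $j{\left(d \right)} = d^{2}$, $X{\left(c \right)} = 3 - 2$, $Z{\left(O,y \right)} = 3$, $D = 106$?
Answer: $-105$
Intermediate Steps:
$X{\left(c \right)} = 1$
$U = 1$ ($U = 1^{2} = 1$)
$U - D = 1 - 106 = -105$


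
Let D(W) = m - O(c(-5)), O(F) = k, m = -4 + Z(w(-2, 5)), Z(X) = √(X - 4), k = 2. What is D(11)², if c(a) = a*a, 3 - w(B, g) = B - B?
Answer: (6 - I)² ≈ 35.0 - 12.0*I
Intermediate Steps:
w(B, g) = 3 (w(B, g) = 3 - (B - B) = 3 - 1*0 = 3 + 0 = 3)
Z(X) = √(-4 + X)
c(a) = a²
m = -4 + I (m = -4 + √(-4 + 3) = -4 + √(-1) = -4 + I ≈ -4.0 + 1.0*I)
O(F) = 2
D(W) = -6 + I (D(W) = (-4 + I) - 1*2 = (-4 + I) - 2 = -6 + I)
D(11)² = (-6 + I)²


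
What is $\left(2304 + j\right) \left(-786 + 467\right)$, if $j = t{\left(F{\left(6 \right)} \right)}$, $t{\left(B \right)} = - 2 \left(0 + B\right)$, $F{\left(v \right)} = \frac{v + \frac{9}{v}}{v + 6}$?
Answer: $- \frac{2938309}{4} \approx -7.3458 \cdot 10^{5}$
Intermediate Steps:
$F{\left(v \right)} = \frac{v + \frac{9}{v}}{6 + v}$
$t{\left(B \right)} = - 2 B$
$j = - \frac{5}{4}$ ($j = - 2 \frac{9 + 6^{2}}{6 \left(6 + 6\right)} = - 2 \frac{9 + 36}{6 \cdot 12} = - 2 \cdot \frac{1}{6} \cdot \frac{1}{12} \cdot 45 = \left(-2\right) \frac{5}{8} = - \frac{5}{4} \approx -1.25$)
$\left(2304 + j\right) \left(-786 + 467\right) = \left(2304 - \frac{5}{4}\right) \left(-786 + 467\right) = \frac{9211}{4} \left(-319\right) = - \frac{2938309}{4}$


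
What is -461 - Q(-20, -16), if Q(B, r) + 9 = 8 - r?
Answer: -476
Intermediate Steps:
Q(B, r) = -1 - r (Q(B, r) = -9 + (8 - r) = -1 - r)
-461 - Q(-20, -16) = -461 - (-1 - 1*(-16)) = -461 - (-1 + 16) = -461 - 1*15 = -461 - 15 = -476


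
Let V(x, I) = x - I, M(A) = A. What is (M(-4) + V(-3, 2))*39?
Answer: -351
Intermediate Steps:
(M(-4) + V(-3, 2))*39 = (-4 + (-3 - 1*2))*39 = (-4 + (-3 - 2))*39 = (-4 - 5)*39 = -9*39 = -351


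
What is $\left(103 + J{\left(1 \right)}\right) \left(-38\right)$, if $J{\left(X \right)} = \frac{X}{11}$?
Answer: $- \frac{43092}{11} \approx -3917.5$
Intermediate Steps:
$J{\left(X \right)} = \frac{X}{11}$ ($J{\left(X \right)} = X \frac{1}{11} = \frac{X}{11}$)
$\left(103 + J{\left(1 \right)}\right) \left(-38\right) = \left(103 + \frac{1}{11} \cdot 1\right) \left(-38\right) = \left(103 + \frac{1}{11}\right) \left(-38\right) = \frac{1134}{11} \left(-38\right) = - \frac{43092}{11}$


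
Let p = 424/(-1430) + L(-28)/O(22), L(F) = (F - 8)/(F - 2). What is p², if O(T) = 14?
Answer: 44521/1002001 ≈ 0.044432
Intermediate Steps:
L(F) = (-8 + F)/(-2 + F)
p = -211/1001 (p = 424/(-1430) + ((-8 - 28)/(-2 - 28))/14 = 424*(-1/1430) + (-36/(-30))*(1/14) = -212/715 - 1/30*(-36)*(1/14) = -212/715 + (6/5)*(1/14) = -212/715 + 3/35 = -211/1001 ≈ -0.21079)
p² = (-211/1001)² = 44521/1002001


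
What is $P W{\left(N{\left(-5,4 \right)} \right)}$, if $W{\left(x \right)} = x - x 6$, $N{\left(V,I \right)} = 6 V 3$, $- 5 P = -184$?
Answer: $16560$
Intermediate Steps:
$P = \frac{184}{5}$ ($P = \left(- \frac{1}{5}\right) \left(-184\right) = \frac{184}{5} \approx 36.8$)
$N{\left(V,I \right)} = 18 V$
$W{\left(x \right)} = - 5 x$ ($W{\left(x \right)} = x - 6 x = - 5 x$)
$P W{\left(N{\left(-5,4 \right)} \right)} = \frac{184 \left(- 5 \cdot 18 \left(-5\right)\right)}{5} = \frac{184 \left(\left(-5\right) \left(-90\right)\right)}{5} = \frac{184}{5} \cdot 450 = 16560$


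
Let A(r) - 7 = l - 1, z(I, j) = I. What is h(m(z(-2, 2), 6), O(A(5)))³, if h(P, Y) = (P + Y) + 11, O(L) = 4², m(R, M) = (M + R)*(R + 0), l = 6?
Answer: 6859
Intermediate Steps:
m(R, M) = R*(M + R) (m(R, M) = (M + R)*R = R*(M + R))
A(r) = 12 (A(r) = 7 + (6 - 1) = 7 + 5 = 12)
O(L) = 16
h(P, Y) = 11 + P + Y
h(m(z(-2, 2), 6), O(A(5)))³ = (11 - 2*(6 - 2) + 16)³ = (11 - 2*4 + 16)³ = (11 - 8 + 16)³ = 19³ = 6859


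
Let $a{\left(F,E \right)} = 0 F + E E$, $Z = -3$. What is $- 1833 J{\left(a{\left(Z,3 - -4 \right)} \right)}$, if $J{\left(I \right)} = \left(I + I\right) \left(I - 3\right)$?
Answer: $-8263164$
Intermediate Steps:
$a{\left(F,E \right)} = E^{2}$ ($a{\left(F,E \right)} = 0 + E^{2} = E^{2}$)
$J{\left(I \right)} = 2 I \left(-3 + I\right)$
$- 1833 J{\left(a{\left(Z,3 - -4 \right)} \right)} = - 1833 \cdot 2 \left(3 - -4\right)^{2} \left(-3 + \left(3 - -4\right)^{2}\right) = - 1833 \cdot 2 \left(3 + 4\right)^{2} \left(-3 + \left(3 + 4\right)^{2}\right) = - 1833 \cdot 2 \cdot 7^{2} \left(-3 + 7^{2}\right) = - 1833 \cdot 2 \cdot 49 \left(-3 + 49\right) = - 1833 \cdot 2 \cdot 49 \cdot 46 = \left(-1833\right) 4508 = -8263164$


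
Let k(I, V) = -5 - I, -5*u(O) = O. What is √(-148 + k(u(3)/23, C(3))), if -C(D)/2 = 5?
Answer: 2*I*√505770/115 ≈ 12.368*I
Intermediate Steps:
C(D) = -10 (C(D) = -2*5 = -10)
u(O) = -O/5
√(-148 + k(u(3)/23, C(3))) = √(-148 + (-5 - (-⅕*3)/23)) = √(-148 + (-5 - (-3)/(5*23))) = √(-148 + (-5 - 1*(-3/115))) = √(-148 + (-5 + 3/115)) = √(-148 - 572/115) = √(-17592/115) = 2*I*√505770/115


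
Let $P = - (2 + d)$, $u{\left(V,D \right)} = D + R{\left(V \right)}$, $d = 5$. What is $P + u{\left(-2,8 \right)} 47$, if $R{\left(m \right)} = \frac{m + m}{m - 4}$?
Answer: $\frac{1201}{3} \approx 400.33$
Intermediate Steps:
$R{\left(m \right)} = \frac{2 m}{-4 + m}$
$u{\left(V,D \right)} = D + \frac{2 V}{-4 + V}$
$P = -7$ ($P = - (2 + 5) = \left(-1\right) 7 = -7$)
$P + u{\left(-2,8 \right)} 47 = -7 + \frac{2 \left(-2\right) + 8 \left(-4 - 2\right)}{-4 - 2} \cdot 47 = -7 + \frac{-4 + 8 \left(-6\right)}{-6} \cdot 47 = -7 + - \frac{-4 - 48}{6} \cdot 47 = -7 + \left(- \frac{1}{6}\right) \left(-52\right) 47 = -7 + \frac{26}{3} \cdot 47 = -7 + \frac{1222}{3} = \frac{1201}{3}$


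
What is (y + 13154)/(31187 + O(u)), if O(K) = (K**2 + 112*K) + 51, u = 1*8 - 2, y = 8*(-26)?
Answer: 6473/15973 ≈ 0.40525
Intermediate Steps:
y = -208
u = 6 (u = 8 - 2 = 6)
O(K) = 51 + K**2 + 112*K
(y + 13154)/(31187 + O(u)) = (-208 + 13154)/(31187 + (51 + 6**2 + 112*6)) = 12946/(31187 + (51 + 36 + 672)) = 12946/(31187 + 759) = 12946/31946 = 12946*(1/31946) = 6473/15973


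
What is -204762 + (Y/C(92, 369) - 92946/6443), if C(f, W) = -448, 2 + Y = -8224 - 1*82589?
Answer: -590494660331/2886464 ≈ -2.0457e+5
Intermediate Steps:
Y = -90815 (Y = -2 + (-8224 - 1*82589) = -2 + (-8224 - 82589) = -2 - 90813 = -90815)
-204762 + (Y/C(92, 369) - 92946/6443) = -204762 + (-90815/(-448) - 92946/6443) = -204762 + (-90815*(-1/448) - 92946*1/6443) = -204762 + (90815/448 - 92946/6443) = -204762 + 543481237/2886464 = -590494660331/2886464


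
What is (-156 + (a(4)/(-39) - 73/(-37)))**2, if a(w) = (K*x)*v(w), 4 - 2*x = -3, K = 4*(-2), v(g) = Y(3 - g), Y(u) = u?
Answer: 49861550209/2082249 ≈ 23946.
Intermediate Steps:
v(g) = 3 - g
K = -8
x = 7/2 (x = 2 - 1/2*(-3) = 2 + 3/2 = 7/2 ≈ 3.5000)
a(w) = -84 + 28*w (a(w) = (-8*7/2)*(3 - w) = -28*(3 - w) = -84 + 28*w)
(-156 + (a(4)/(-39) - 73/(-37)))**2 = (-156 + ((-84 + 28*4)/(-39) - 73/(-37)))**2 = (-156 + ((-84 + 112)*(-1/39) - 73*(-1/37)))**2 = (-156 + (28*(-1/39) + 73/37))**2 = (-156 + (-28/39 + 73/37))**2 = (-156 + 1811/1443)**2 = (-223297/1443)**2 = 49861550209/2082249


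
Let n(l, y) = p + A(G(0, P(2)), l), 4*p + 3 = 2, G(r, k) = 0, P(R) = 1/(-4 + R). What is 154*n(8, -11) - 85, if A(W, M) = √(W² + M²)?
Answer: 2217/2 ≈ 1108.5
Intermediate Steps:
A(W, M) = √(M² + W²)
p = -¼ (p = -¾ + (¼)*2 = -¾ + ½ = -¼ ≈ -0.25000)
n(l, y) = -¼ + √(l²) (n(l, y) = -¼ + √(l² + 0²) = -¼ + √(l² + 0) = -¼ + √(l²))
154*n(8, -11) - 85 = 154*(-¼ + √(8²)) - 85 = 154*(-¼ + √64) - 85 = 154*(-¼ + 8) - 85 = 154*(31/4) - 85 = 2387/2 - 85 = 2217/2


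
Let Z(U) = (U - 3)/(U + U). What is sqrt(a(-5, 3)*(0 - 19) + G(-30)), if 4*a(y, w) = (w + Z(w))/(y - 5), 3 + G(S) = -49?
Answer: 17*I*sqrt(70)/20 ≈ 7.1116*I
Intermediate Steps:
Z(U) = (-3 + U)/(2*U) (Z(U) = (-3 + U)/((2*U)) = (-3 + U)*(1/(2*U)) = (-3 + U)/(2*U))
G(S) = -52 (G(S) = -3 - 49 = -52)
a(y, w) = (w + (-3 + w)/(2*w))/(4*(-5 + y)) (a(y, w) = ((w + (-3 + w)/(2*w))/(y - 5))/4 = ((w + (-3 + w)/(2*w))/(-5 + y))/4 = (w + (-3 + w)/(2*w))/(4*(-5 + y)))
sqrt(a(-5, 3)*(0 - 19) + G(-30)) = sqrt(((1/8)*(-3 + 3 + 2*3**2)/(3*(-5 - 5)))*(0 - 19) - 52) = sqrt(((1/8)*(1/3)*(-3 + 3 + 2*9)/(-10))*(-19) - 52) = sqrt(((1/8)*(1/3)*(-1/10)*(-3 + 3 + 18))*(-19) - 52) = sqrt(((1/8)*(1/3)*(-1/10)*18)*(-19) - 52) = sqrt(-3/40*(-19) - 52) = sqrt(57/40 - 52) = sqrt(-2023/40) = 17*I*sqrt(70)/20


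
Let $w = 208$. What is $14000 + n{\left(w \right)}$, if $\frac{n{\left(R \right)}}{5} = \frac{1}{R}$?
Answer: $\frac{2912005}{208} \approx 14000.0$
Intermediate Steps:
$n{\left(R \right)} = \frac{5}{R}$
$14000 + n{\left(w \right)} = 14000 + \frac{5}{208} = \frac{2912005}{208}$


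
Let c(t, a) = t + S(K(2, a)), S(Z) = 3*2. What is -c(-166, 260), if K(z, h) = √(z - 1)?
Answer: 160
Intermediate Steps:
K(z, h) = √(-1 + z)
S(Z) = 6
c(t, a) = 6 + t (c(t, a) = t + 6 = 6 + t)
-c(-166, 260) = -(6 - 166) = -1*(-160) = 160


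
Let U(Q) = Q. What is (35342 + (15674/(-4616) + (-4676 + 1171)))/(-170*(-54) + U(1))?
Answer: 73471959/21189748 ≈ 3.4673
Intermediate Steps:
(35342 + (15674/(-4616) + (-4676 + 1171)))/(-170*(-54) + U(1)) = (35342 + (15674/(-4616) + (-4676 + 1171)))/(-170*(-54) + 1) = (35342 + (15674*(-1/4616) - 3505))/(9180 + 1) = (35342 + (-7837/2308 - 3505))/9181 = (35342 - 8097377/2308)*(1/9181) = (73471959/2308)*(1/9181) = 73471959/21189748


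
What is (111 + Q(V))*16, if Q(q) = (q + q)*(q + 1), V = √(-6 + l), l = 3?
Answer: 1680 + 32*I*√3 ≈ 1680.0 + 55.426*I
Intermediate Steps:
V = I*√3 (V = √(-6 + 3) = √(-3) = I*√3 ≈ 1.732*I)
Q(q) = 2*q*(1 + q) (Q(q) = (2*q)*(1 + q) = 2*q*(1 + q))
(111 + Q(V))*16 = (111 + 2*(I*√3)*(1 + I*√3))*16 = (111 + 2*I*√3*(1 + I*√3))*16 = 1776 + 32*I*√3*(1 + I*√3)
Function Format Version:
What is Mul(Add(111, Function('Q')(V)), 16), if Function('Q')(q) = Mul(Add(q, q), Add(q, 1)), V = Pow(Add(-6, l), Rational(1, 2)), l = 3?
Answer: Add(1680, Mul(32, I, Pow(3, Rational(1, 2)))) ≈ Add(1680.0, Mul(55.426, I))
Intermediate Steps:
V = Mul(I, Pow(3, Rational(1, 2))) (V = Pow(Add(-6, 3), Rational(1, 2)) = Pow(-3, Rational(1, 2)) = Mul(I, Pow(3, Rational(1, 2))) ≈ Mul(1.7320, I))
Function('Q')(q) = Mul(2, q, Add(1, q)) (Function('Q')(q) = Mul(Mul(2, q), Add(1, q)) = Mul(2, q, Add(1, q)))
Mul(Add(111, Function('Q')(V)), 16) = Mul(Add(111, Mul(2, Mul(I, Pow(3, Rational(1, 2))), Add(1, Mul(I, Pow(3, Rational(1, 2)))))), 16) = Mul(Add(111, Mul(2, I, Pow(3, Rational(1, 2)), Add(1, Mul(I, Pow(3, Rational(1, 2)))))), 16) = Add(1776, Mul(32, I, Pow(3, Rational(1, 2)), Add(1, Mul(I, Pow(3, Rational(1, 2))))))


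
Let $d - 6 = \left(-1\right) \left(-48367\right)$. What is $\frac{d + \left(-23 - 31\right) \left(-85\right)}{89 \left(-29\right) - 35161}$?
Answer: $- \frac{52963}{37742} \approx -1.4033$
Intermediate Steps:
$d = 48373$ ($d = 6 - -48367 = 6 + 48367 = 48373$)
$\frac{d + \left(-23 - 31\right) \left(-85\right)}{89 \left(-29\right) - 35161} = \frac{48373 + \left(-23 - 31\right) \left(-85\right)}{89 \left(-29\right) - 35161} = \frac{48373 - -4590}{-2581 - 35161} = \frac{48373 + 4590}{-37742} = 52963 \left(- \frac{1}{37742}\right) = - \frac{52963}{37742}$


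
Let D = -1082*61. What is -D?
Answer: 66002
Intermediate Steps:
D = -66002
-D = -1*(-66002) = 66002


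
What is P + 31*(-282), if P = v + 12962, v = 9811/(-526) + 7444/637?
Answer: 1411627577/335062 ≈ 4213.0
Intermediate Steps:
v = -2334063/335062 (v = 9811*(-1/526) + 7444*(1/637) = -9811/526 + 7444/637 = -2334063/335062 ≈ -6.9661)
P = 4340739581/335062 (P = -2334063/335062 + 12962 = 4340739581/335062 ≈ 12955.)
P + 31*(-282) = 4340739581/335062 + 31*(-282) = 4340739581/335062 - 8742 = 1411627577/335062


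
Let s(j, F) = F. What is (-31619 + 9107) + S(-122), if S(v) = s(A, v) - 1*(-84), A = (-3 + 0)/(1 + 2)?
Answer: -22550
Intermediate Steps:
A = -1 (A = -3/3 = -3*1/3 = -1)
S(v) = 84 + v (S(v) = v - 1*(-84) = v + 84 = 84 + v)
(-31619 + 9107) + S(-122) = (-31619 + 9107) + (84 - 122) = -22512 - 38 = -22550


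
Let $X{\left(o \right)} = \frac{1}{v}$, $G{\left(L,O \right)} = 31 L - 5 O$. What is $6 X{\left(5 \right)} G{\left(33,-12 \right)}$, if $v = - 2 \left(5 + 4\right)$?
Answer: $-361$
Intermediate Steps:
$G{\left(L,O \right)} = - 5 O + 31 L$
$v = -18$ ($v = \left(-2\right) 9 = -18$)
$X{\left(o \right)} = - \frac{1}{18}$ ($X{\left(o \right)} = \frac{1}{-18} = - \frac{1}{18}$)
$6 X{\left(5 \right)} G{\left(33,-12 \right)} = 6 \left(- \frac{1}{18}\right) \left(\left(-5\right) \left(-12\right) + 31 \cdot 33\right) = - \frac{60 + 1023}{3} = \left(- \frac{1}{3}\right) 1083 = -361$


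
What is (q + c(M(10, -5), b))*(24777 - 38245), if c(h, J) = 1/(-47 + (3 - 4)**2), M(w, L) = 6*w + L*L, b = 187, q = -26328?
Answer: 8155473326/23 ≈ 3.5459e+8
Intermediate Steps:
M(w, L) = L**2 + 6*w (M(w, L) = 6*w + L**2 = L**2 + 6*w)
c(h, J) = -1/46 (c(h, J) = 1/(-47 + (-1)**2) = 1/(-47 + 1) = 1/(-46) = -1/46)
(q + c(M(10, -5), b))*(24777 - 38245) = (-26328 - 1/46)*(24777 - 38245) = -1211089/46*(-13468) = 8155473326/23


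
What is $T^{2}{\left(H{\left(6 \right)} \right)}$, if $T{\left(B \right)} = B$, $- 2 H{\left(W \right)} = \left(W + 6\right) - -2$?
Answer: $49$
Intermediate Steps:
$H{\left(W \right)} = -4 - \frac{W}{2}$ ($H{\left(W \right)} = - \frac{\left(W + 6\right) - -2}{2} = - \frac{\left(6 + W\right) + 2}{2} = - \frac{8 + W}{2} = -4 - \frac{W}{2}$)
$T^{2}{\left(H{\left(6 \right)} \right)} = \left(-4 - 3\right)^{2} = \left(-7\right)^{2} = 49$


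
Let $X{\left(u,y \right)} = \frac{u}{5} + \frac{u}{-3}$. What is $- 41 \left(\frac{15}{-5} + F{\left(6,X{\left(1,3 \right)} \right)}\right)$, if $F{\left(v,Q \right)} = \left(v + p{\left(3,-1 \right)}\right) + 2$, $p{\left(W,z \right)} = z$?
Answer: $-164$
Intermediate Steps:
$X{\left(u,y \right)} = - \frac{2 u}{15}$ ($X{\left(u,y \right)} = u \frac{1}{5} + u \left(- \frac{1}{3}\right) = \frac{u}{5} - \frac{u}{3} = - \frac{2 u}{15}$)
$F{\left(v,Q \right)} = 1 + v$ ($F{\left(v,Q \right)} = \left(v - 1\right) + 2 = \left(-1 + v\right) + 2 = 1 + v$)
$- 41 \left(\frac{15}{-5} + F{\left(6,X{\left(1,3 \right)} \right)}\right) = - 41 \left(\frac{15}{-5} + \left(1 + 6\right)\right) = - 41 \left(15 \left(- \frac{1}{5}\right) + 7\right) = - 41 \left(-3 + 7\right) = \left(-41\right) 4 = -164$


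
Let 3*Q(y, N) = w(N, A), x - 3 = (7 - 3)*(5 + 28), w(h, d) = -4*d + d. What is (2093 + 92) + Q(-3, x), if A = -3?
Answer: 2188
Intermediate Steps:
w(h, d) = -3*d
x = 135 (x = 3 + (7 - 3)*(5 + 28) = 3 + 4*33 = 3 + 132 = 135)
Q(y, N) = 3 (Q(y, N) = (-3*(-3))/3 = (⅓)*9 = 3)
(2093 + 92) + Q(-3, x) = (2093 + 92) + 3 = 2185 + 3 = 2188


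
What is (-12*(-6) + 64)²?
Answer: 18496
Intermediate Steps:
(-12*(-6) + 64)² = (72 + 64)² = 136² = 18496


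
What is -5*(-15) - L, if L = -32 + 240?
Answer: -133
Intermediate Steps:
L = 208
-5*(-15) - L = -5*(-15) - 1*208 = 75 - 208 = -133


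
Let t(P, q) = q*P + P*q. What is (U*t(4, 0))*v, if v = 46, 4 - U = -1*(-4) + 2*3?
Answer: 0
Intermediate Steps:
t(P, q) = 2*P*q (t(P, q) = P*q + P*q = 2*P*q)
U = -6 (U = 4 - (-1*(-4) + 2*3) = 4 - (4 + 6) = 4 - 1*10 = 4 - 10 = -6)
(U*t(4, 0))*v = -12*4*0*46 = -6*0*46 = 0*46 = 0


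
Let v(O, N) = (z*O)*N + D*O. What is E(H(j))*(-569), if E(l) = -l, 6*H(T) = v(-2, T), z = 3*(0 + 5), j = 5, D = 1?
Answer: -43244/3 ≈ -14415.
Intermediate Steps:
z = 15 (z = 3*5 = 15)
v(O, N) = O + 15*N*O (v(O, N) = (15*O)*N + 1*O = 15*N*O + O = O + 15*N*O)
H(T) = -1/3 - 5*T (H(T) = (-2*(1 + 15*T))/6 = (-2 - 30*T)/6 = -1/3 - 5*T)
E(H(j))*(-569) = -(-1/3 - 5*5)*(-569) = -(-1/3 - 25)*(-569) = -1*(-76/3)*(-569) = (76/3)*(-569) = -43244/3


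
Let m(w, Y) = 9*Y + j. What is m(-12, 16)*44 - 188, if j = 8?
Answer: 6500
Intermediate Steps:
m(w, Y) = 8 + 9*Y (m(w, Y) = 9*Y + 8 = 8 + 9*Y)
m(-12, 16)*44 - 188 = (8 + 9*16)*44 - 188 = (8 + 144)*44 - 188 = 152*44 - 188 = 6688 - 188 = 6500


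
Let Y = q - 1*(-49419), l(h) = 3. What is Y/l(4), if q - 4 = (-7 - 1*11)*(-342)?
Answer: 55579/3 ≈ 18526.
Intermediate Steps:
q = 6160 (q = 4 + (-7 - 1*11)*(-342) = 4 + (-7 - 11)*(-342) = 4 - 18*(-342) = 4 + 6156 = 6160)
Y = 55579 (Y = 6160 - 1*(-49419) = 6160 + 49419 = 55579)
Y/l(4) = 55579/3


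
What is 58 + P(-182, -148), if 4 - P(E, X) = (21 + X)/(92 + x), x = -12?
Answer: 5087/80 ≈ 63.588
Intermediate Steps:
P(E, X) = 299/80 - X/80 (P(E, X) = 4 - (21 + X)/(92 - 12) = 4 - (21 + X)/80 = 4 - (21/80 + X/80) = 4 + (-21/80 - X/80) = 299/80 - X/80)
58 + P(-182, -148) = 58 + (299/80 - 1/80*(-148)) = 58 + (299/80 + 37/20) = 58 + 447/80 = 5087/80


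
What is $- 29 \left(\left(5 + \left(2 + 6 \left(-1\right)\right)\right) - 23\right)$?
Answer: $638$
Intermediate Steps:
$- 29 \left(\left(5 + \left(2 + 6 \left(-1\right)\right)\right) - 23\right) = - 29 \left(\left(5 + \left(2 - 6\right)\right) - 23\right) = - 29 \left(\left(5 - 4\right) - 23\right) = - 29 \left(1 - 23\right) = \left(-29\right) \left(-22\right) = 638$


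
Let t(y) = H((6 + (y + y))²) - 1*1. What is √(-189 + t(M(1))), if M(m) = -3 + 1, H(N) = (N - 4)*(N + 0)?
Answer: I*√190 ≈ 13.784*I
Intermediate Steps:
H(N) = N*(-4 + N) (H(N) = (-4 + N)*N = N*(-4 + N))
M(m) = -2
t(y) = -1 + (6 + 2*y)²*(-4 + (6 + 2*y)²) (t(y) = (6 + (y + y))²*(-4 + (6 + (y + y))²) - 1*1 = (6 + 2*y)²*(-4 + (6 + 2*y)²) - 1 = -1 + (6 + 2*y)²*(-4 + (6 + 2*y)²))
√(-189 + t(M(1))) = √(-189 + (-1 + 16*(3 - 2)²*(-1 + (3 - 2)²))) = √(-189 + (-1 + 16*1²*(-1 + 1²))) = √(-189 + (-1 + 16*1*(-1 + 1))) = √(-189 + (-1 + 16*1*0)) = √(-189 + (-1 + 0)) = √(-189 - 1) = √(-190) = I*√190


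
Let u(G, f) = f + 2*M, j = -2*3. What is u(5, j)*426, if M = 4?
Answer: 852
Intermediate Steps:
j = -6
u(G, f) = 8 + f (u(G, f) = f + 2*4 = f + 8 = 8 + f)
u(5, j)*426 = (8 - 6)*426 = 2*426 = 852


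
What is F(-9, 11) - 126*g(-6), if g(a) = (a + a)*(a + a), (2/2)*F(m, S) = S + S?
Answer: -18122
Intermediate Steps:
F(m, S) = 2*S (F(m, S) = S + S = 2*S)
g(a) = 4*a² (g(a) = (2*a)*(2*a) = 4*a²)
F(-9, 11) - 126*g(-6) = 2*11 - 504*(-6)² = 22 - 504*36 = 22 - 126*144 = 22 - 18144 = -18122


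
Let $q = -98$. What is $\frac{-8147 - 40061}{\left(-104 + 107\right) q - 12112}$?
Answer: $\frac{24104}{6203} \approx 3.8859$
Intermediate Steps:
$\frac{-8147 - 40061}{\left(-104 + 107\right) q - 12112} = \frac{-8147 - 40061}{\left(-104 + 107\right) \left(-98\right) - 12112} = - \frac{48208}{3 \left(-98\right) - 12112} = - \frac{48208}{-294 - 12112} = - \frac{48208}{-12406} = \left(-48208\right) \left(- \frac{1}{12406}\right) = \frac{24104}{6203}$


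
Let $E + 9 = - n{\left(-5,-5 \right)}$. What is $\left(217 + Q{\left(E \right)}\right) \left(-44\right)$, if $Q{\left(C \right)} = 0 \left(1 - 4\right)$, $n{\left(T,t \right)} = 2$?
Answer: $-9548$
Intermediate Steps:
$E = -11$ ($E = -9 - 2 = -11$)
$Q{\left(C \right)} = 0$ ($Q{\left(C \right)} = 0 \left(-3\right) = 0$)
$\left(217 + Q{\left(E \right)}\right) \left(-44\right) = \left(217 + 0\right) \left(-44\right) = 217 \left(-44\right) = -9548$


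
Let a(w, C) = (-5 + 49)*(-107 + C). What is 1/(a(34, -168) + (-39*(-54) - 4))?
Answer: -1/9998 ≈ -0.00010002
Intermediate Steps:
a(w, C) = -4708 + 44*C (a(w, C) = 44*(-107 + C) = -4708 + 44*C)
1/(a(34, -168) + (-39*(-54) - 4)) = 1/((-4708 + 44*(-168)) + (-39*(-54) - 4)) = 1/((-4708 - 7392) + (2106 - 4)) = 1/(-12100 + 2102) = 1/(-9998) = -1/9998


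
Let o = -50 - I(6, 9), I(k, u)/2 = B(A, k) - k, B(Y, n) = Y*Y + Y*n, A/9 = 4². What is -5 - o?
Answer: 43233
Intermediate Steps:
A = 144 (A = 9*4² = 9*16 = 144)
B(Y, n) = Y² + Y*n
I(k, u) = 41472 + 286*k (I(k, u) = 2*(144*(144 + k) - k) = 2*((20736 + 144*k) - k) = 2*(20736 + 143*k) = 41472 + 286*k)
o = -43238 (o = -50 - (41472 + 286*6) = -50 - (41472 + 1716) = -50 - 1*43188 = -50 - 43188 = -43238)
-5 - o = -5 - 1*(-43238) = -5 + 43238 = 43233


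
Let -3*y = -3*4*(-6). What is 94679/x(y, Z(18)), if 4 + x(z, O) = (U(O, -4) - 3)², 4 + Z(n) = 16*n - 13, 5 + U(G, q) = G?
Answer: 94679/69165 ≈ 1.3689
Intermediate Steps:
U(G, q) = -5 + G
y = -24 (y = -(-3*4)*(-6)/3 = -(-4)*(-6) = -⅓*72 = -24)
Z(n) = -17 + 16*n (Z(n) = -4 + (16*n - 13) = -4 + (-13 + 16*n) = -17 + 16*n)
x(z, O) = -4 + (-8 + O)² (x(z, O) = -4 + ((-5 + O) - 3)² = -4 + (-8 + O)²)
94679/x(y, Z(18)) = 94679/(-4 + (-8 + (-17 + 16*18))²) = 94679/(-4 + (-8 + (-17 + 288))²) = 94679/(-4 + (-8 + 271)²) = 94679/(-4 + 263²) = 94679/(-4 + 69169) = 94679/69165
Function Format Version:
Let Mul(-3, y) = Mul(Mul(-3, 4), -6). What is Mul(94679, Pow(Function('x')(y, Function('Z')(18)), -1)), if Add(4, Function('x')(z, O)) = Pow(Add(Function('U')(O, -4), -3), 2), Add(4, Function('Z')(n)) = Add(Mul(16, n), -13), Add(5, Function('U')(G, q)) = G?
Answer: Rational(94679, 69165) ≈ 1.3689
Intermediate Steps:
Function('U')(G, q) = Add(-5, G)
y = -24 (y = Mul(Rational(-1, 3), Mul(Mul(-3, 4), -6)) = Mul(Rational(-1, 3), Mul(-12, -6)) = Mul(Rational(-1, 3), 72) = -24)
Function('Z')(n) = Add(-17, Mul(16, n)) (Function('Z')(n) = Add(-4, Add(Mul(16, n), -13)) = Add(-4, Add(-13, Mul(16, n))) = Add(-17, Mul(16, n)))
Function('x')(z, O) = Add(-4, Pow(Add(-8, O), 2)) (Function('x')(z, O) = Add(-4, Pow(Add(Add(-5, O), -3), 2)) = Add(-4, Pow(Add(-8, O), 2)))
Mul(94679, Pow(Function('x')(y, Function('Z')(18)), -1)) = Mul(94679, Pow(Add(-4, Pow(Add(-8, Add(-17, Mul(16, 18))), 2)), -1)) = Mul(94679, Pow(Add(-4, Pow(Add(-8, Add(-17, 288)), 2)), -1)) = Mul(94679, Pow(Add(-4, Pow(Add(-8, 271), 2)), -1)) = Mul(94679, Pow(Add(-4, Pow(263, 2)), -1)) = Mul(94679, Pow(Add(-4, 69169), -1)) = Mul(94679, Pow(69165, -1)) = Mul(94679, Rational(1, 69165)) = Rational(94679, 69165)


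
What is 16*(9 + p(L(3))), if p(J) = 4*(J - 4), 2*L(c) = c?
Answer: -16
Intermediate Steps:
L(c) = c/2
p(J) = -16 + 4*J (p(J) = 4*(-4 + J) = -16 + 4*J)
16*(9 + p(L(3))) = 16*(9 + (-16 + 4*((1/2)*3))) = 16*(9 + (-16 + 4*(3/2))) = 16*(9 + (-16 + 6)) = 16*(9 - 10) = 16*(-1) = -16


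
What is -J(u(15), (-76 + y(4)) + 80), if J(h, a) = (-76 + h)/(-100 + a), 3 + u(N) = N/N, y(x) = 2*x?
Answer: -39/44 ≈ -0.88636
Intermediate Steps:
u(N) = -2 (u(N) = -3 + N/N = -3 + 1 = -2)
J(h, a) = (-76 + h)/(-100 + a)
-J(u(15), (-76 + y(4)) + 80) = -(-76 - 2)/(-100 + ((-76 + 2*4) + 80)) = -(-78)/(-100 + ((-76 + 8) + 80)) = -(-78)/(-100 + (-68 + 80)) = -(-78)/(-100 + 12) = -(-78)/(-88) = -(-1)*(-78)/88 = -1*39/44 = -39/44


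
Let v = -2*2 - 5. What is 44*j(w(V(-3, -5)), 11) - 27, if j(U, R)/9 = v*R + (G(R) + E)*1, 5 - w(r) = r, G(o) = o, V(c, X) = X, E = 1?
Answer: -34479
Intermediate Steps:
w(r) = 5 - r
v = -9 (v = -4 - 5 = -9)
j(U, R) = 9 - 72*R (j(U, R) = 9*(-9*R + (R + 1)*1) = 9*(-9*R + (1 + R)*1) = 9*(-9*R + (1 + R)) = 9*(1 - 8*R) = 9 - 72*R)
44*j(w(V(-3, -5)), 11) - 27 = 44*(9 - 72*11) - 27 = 44*(9 - 792) - 27 = 44*(-783) - 27 = -34452 - 27 = -34479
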